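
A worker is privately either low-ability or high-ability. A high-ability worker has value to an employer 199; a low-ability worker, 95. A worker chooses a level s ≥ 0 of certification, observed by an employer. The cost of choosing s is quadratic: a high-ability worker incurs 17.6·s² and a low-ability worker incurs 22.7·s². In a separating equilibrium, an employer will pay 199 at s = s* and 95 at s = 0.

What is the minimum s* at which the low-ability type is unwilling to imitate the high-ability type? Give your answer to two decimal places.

The low-ability type at s = 0 receives 95; imitating at s* yields 199 − 22.7·s*².
Indifference: 95 = 199 − 22.7·s*², so s*² = (199 − 95) / 22.7 ≈ 4.5815.
s* = √4.5815 ≈ 2.14.

2.14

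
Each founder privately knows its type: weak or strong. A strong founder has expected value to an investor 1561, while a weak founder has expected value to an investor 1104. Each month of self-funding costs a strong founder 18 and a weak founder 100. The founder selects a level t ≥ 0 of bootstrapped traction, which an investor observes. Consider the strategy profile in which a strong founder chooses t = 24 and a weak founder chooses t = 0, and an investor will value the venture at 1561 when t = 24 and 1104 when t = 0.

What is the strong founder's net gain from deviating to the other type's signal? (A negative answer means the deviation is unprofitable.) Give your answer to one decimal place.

-25.0

Playing t = 24 the strong founder receives 1561 − 18 × 24 = 1129.
Deviating to t = 0 yields 1104 instead.
Gain from deviating: 1104 − 1129 = -25.0.
The gain is negative, so the strong type's incentive-compatibility constraint is satisfied.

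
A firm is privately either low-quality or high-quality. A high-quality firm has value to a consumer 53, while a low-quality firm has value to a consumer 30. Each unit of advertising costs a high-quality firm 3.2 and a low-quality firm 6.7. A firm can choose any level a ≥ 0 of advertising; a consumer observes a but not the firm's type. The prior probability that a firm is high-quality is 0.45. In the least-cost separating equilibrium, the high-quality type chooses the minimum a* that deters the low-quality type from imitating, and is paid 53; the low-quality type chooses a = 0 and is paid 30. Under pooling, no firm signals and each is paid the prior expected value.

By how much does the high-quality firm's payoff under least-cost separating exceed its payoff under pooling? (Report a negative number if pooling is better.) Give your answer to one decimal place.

1.7

Least-cost separating signal: a* solves 30 = 53 − 6.7·a*, so a* = (53 − 30)/6.7 ≈ 3.4328.
High-quality type's separating payoff: 53 − 3.2 × a* = 53 − 3.2 × (53 − 30)/6.7 = 53 − 73.6/6.7 ≈ 42.015.
Pooling payoff: 0.45 × 53 + 0.55 × 30 = 40.35.
Difference: 42.015 − 40.35 = 1.665, i.e. 1.7 to one decimal place.
The high-quality type prefers to separate.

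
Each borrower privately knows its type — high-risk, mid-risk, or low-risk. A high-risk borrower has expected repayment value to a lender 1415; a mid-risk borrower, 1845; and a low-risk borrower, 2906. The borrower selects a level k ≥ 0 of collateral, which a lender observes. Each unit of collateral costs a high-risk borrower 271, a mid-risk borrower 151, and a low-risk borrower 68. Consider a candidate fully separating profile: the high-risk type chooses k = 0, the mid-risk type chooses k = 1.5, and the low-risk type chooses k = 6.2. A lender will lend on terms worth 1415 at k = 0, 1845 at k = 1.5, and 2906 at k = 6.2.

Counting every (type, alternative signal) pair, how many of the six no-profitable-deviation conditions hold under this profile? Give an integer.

4

Mid-risk (own payoff 1845 − 151×1.5 = 1618.5): to k=0 gives 1415 → no gain ✓; to k=6.2 gives 2906 − 151×6.2 = 1969.8 → profitable ✗.
Low-risk (own payoff 2906 − 68×6.2 = 2484.4): to k=0 gives 1415 → no gain ✓; to k=1.5 gives 1845 − 68×1.5 = 1743 → no gain ✓.
High-risk (own payoff 1415): to k=1.5 gives 1845 − 271×1.5 = 1438.5 → profitable ✗; to k=6.2 gives 2906 − 271×6.2 = 1225.8 → no gain ✓.
4 of the 6 constraints hold; not an equilibrium.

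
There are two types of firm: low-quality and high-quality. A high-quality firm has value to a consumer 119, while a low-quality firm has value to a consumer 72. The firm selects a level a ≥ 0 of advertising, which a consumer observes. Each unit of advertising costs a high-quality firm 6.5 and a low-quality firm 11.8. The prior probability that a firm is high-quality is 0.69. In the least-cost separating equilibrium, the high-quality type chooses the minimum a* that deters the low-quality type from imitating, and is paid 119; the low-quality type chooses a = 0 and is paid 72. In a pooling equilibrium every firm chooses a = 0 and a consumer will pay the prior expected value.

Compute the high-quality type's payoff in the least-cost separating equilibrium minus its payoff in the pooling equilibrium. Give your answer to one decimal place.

-11.3

Least-cost separating signal: a* solves 72 = 119 − 11.8·a*, so a* = (119 − 72)/11.8 ≈ 3.9831.
High-quality type's separating payoff: 119 − 6.5 × a* = 119 − 6.5 × (119 − 72)/11.8 = 119 − 305.5/11.8 ≈ 93.110.
Pooling payoff: 0.69 × 119 + 0.31 × 72 = 104.43.
Difference: 93.110 − 104.43 = -11.32, i.e. -11.3 to one decimal place.
The high-quality type would prefer the pooling outcome.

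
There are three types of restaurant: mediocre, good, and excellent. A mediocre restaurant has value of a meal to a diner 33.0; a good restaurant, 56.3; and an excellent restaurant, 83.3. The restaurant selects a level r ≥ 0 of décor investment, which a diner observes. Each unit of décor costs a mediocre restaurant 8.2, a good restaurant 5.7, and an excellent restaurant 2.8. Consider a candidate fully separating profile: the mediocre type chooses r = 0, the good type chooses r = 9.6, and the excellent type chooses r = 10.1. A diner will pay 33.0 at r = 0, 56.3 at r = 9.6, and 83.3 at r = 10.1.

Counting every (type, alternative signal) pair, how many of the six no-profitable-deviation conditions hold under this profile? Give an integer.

4

Excellent (own payoff 83.3 − 2.8×10.1 = 55.02): to r=0 gives 33.0 → no gain ✓; to r=9.6 gives 56.3 − 2.8×9.6 = 29.42 → no gain ✓.
Good (own payoff 56.3 − 5.7×9.6 = 1.58): to r=0 gives 33.0 → profitable ✗; to r=10.1 gives 83.3 − 5.7×10.1 = 25.73 → profitable ✗.
Mediocre (own payoff 33.0): to r=9.6 gives 56.3 − 8.2×9.6 = -22.42 → no gain ✓; to r=10.1 gives 83.3 − 8.2×10.1 = 0.48 → no gain ✓.
4 of the 6 constraints hold; not an equilibrium.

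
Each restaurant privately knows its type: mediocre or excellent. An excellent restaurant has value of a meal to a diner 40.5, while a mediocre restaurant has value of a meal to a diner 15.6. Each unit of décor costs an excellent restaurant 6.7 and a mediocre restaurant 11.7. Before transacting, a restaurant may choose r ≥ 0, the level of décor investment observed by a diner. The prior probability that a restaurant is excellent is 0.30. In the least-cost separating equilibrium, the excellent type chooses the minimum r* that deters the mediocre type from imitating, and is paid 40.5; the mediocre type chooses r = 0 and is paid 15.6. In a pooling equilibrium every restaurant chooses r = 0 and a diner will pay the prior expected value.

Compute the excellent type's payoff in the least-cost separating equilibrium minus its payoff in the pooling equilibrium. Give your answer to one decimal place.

Least-cost separating signal: r* solves 15.6 = 40.5 − 11.7·r*, so r* = (40.5 − 15.6)/11.7 ≈ 2.1282.
Excellent type's separating payoff: 40.5 − 6.7 × r* = 40.5 − 6.7 × (40.5 − 15.6)/11.7 = 40.5 − 166.83/11.7 ≈ 26.241.
Pooling payoff: 0.30 × 40.5 + 0.70 × 15.6 = 23.07.
Difference: 26.241 − 23.07 = 3.171, i.e. 3.2 to one decimal place.
The excellent type prefers to separate.

3.2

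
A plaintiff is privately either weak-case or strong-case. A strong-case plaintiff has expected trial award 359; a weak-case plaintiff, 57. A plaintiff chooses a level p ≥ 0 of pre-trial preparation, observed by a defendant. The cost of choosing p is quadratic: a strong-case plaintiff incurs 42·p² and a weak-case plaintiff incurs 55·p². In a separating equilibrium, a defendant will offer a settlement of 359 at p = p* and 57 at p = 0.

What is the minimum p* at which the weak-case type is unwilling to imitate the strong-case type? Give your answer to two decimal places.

2.34

The weak-case type at p = 0 receives 57; imitating at p* yields 359 − 55·p*².
Indifference: 57 = 359 − 55·p*², so p*² = (359 − 57) / 55 ≈ 5.4909.
p* = √5.4909 ≈ 2.34.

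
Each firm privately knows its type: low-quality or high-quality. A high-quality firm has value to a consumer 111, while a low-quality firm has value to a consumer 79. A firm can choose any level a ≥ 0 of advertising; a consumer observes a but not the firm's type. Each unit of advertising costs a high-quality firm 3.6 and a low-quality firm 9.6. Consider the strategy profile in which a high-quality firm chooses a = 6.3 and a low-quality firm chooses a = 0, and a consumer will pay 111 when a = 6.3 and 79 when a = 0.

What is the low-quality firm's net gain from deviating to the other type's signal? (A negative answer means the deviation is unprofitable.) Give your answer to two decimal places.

Playing a = 0 the low-quality firm receives 79.
Deviating to a = 6.3 brings payment 111 at cost 9.6 × 6.3 = 60.48, netting 50.52.
Gain from deviating: 50.52 − 79 = -28.48.
The gain is negative, so the low-quality type's incentive-compatibility constraint is satisfied.

-28.48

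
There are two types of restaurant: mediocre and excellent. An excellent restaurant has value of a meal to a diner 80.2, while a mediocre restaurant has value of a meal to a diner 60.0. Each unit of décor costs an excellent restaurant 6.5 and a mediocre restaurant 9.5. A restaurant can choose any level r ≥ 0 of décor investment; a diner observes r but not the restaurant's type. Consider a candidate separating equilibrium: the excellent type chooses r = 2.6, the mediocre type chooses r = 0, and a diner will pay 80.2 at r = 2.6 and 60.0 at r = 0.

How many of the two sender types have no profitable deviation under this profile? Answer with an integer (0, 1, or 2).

Mediocre type: stay at 0 → 60.0; mimic → 80.2 − 9.5 × 2.6 = 55.5. IC holds (60.0 ≥ 55.5).
Excellent type: signal → 80.2 − 6.5 × 2.6 = 63.3; deviate to 0 → 60.0. IC holds (63.3 ≥ 60.0).
2 of 2 constraints hold, so this is a separating equilibrium.

2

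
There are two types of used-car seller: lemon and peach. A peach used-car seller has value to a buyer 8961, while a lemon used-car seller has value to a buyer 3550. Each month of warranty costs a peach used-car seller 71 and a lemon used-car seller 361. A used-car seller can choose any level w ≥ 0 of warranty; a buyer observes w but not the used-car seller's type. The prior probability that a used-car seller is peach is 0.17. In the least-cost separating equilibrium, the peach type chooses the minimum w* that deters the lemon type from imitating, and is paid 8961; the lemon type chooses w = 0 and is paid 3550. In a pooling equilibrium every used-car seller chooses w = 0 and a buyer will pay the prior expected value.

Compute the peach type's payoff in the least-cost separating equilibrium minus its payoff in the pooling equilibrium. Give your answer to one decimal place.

3426.9

Least-cost separating signal: w* solves 3550 = 8961 − 361·w*, so w* = (8961 − 3550)/361 ≈ 14.9889.
Peach type's separating payoff: 8961 − 71 × w* = 8961 − 71 × (8961 − 3550)/361 = 8961 − 384181/361 ≈ 7896.787.
Pooling payoff: 0.17 × 8961 + 0.83 × 3550 = 4469.87.
Difference: 7896.787 − 4469.87 = 3426.917, i.e. 3426.9 to one decimal place.
The peach type prefers to separate.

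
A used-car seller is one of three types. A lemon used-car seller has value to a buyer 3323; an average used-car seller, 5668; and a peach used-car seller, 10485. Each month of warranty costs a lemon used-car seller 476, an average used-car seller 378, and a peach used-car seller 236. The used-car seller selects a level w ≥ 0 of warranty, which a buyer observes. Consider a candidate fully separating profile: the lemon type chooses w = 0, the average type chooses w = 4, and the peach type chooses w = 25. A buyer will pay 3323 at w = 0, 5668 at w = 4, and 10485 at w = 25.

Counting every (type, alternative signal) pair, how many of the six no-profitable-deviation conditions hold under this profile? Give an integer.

4

Peach (own payoff 10485 − 236×25 = 4585): to w=0 gives 3323 → no gain ✓; to w=4 gives 5668 − 236×4 = 4724 → profitable ✗.
Lemon (own payoff 3323): to w=4 gives 5668 − 476×4 = 3764 → profitable ✗; to w=25 gives 10485 − 476×25 = -1415 → no gain ✓.
Average (own payoff 5668 − 378×4 = 4156): to w=0 gives 3323 → no gain ✓; to w=25 gives 10485 − 378×25 = 1035 → no gain ✓.
4 of the 6 constraints hold; not an equilibrium.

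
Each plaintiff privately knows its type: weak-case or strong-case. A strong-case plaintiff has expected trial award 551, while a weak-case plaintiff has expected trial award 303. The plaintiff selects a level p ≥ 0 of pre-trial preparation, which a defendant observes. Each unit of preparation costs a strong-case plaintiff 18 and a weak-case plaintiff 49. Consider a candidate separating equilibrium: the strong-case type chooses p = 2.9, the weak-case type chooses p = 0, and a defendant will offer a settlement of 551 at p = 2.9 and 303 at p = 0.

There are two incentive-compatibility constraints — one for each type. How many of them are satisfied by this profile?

Strong-case type: signal → 551 − 18 × 2.9 = 498.8; deviate to 0 → 303. IC holds (498.8 ≥ 303).
Weak-case type: stay at 0 → 303; mimic → 551 − 49 × 2.9 = 408.9. IC fails (303 < 408.9).
1 of 2 constraints hold, so this profile is not an equilibrium.

1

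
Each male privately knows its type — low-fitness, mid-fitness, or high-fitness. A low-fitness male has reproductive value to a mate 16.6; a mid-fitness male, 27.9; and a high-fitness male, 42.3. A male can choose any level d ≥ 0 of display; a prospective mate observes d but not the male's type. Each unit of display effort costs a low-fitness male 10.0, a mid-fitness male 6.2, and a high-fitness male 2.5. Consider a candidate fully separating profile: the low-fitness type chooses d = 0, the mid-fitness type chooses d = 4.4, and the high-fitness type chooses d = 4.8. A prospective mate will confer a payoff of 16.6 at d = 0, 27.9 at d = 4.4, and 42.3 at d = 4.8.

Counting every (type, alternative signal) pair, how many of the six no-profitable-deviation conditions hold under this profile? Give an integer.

High-fitness (own payoff 42.3 − 2.5×4.8 = 30.3): to d=0 gives 16.6 → no gain ✓; to d=4.4 gives 27.9 − 2.5×4.4 = 16.9 → no gain ✓.
Mid-fitness (own payoff 27.9 − 6.2×4.4 = 0.62): to d=0 gives 16.6 → profitable ✗; to d=4.8 gives 42.3 − 6.2×4.8 = 12.54 → profitable ✗.
Low-fitness (own payoff 16.6): to d=4.4 gives 27.9 − 10.0×4.4 = -16.1 → no gain ✓; to d=4.8 gives 42.3 − 10.0×4.8 = -5.7 → no gain ✓.
4 of the 6 constraints hold; not an equilibrium.

4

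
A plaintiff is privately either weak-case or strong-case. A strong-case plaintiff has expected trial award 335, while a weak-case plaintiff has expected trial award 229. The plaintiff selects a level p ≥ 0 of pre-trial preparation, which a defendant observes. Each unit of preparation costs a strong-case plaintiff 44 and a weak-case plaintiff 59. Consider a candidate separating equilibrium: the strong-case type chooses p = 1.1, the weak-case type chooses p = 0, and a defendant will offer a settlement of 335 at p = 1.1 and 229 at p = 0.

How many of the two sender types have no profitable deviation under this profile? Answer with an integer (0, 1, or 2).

Weak-case type: stay at 0 → 229; mimic → 335 − 59 × 1.1 = 270.1. IC fails (229 < 270.1).
Strong-case type: signal → 335 − 44 × 1.1 = 286.6; deviate to 0 → 229. IC holds (286.6 ≥ 229).
1 of 2 constraints hold, so this profile is not an equilibrium.

1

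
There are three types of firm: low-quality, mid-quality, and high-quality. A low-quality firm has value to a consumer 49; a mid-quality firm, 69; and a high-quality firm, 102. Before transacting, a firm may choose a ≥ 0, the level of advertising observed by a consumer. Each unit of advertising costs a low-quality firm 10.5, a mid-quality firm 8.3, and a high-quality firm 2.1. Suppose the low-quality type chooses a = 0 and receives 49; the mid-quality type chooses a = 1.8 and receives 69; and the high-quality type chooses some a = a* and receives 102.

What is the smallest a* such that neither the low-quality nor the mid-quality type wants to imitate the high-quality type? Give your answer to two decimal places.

Mid-quality type (on-path payoff 69 − 8.3×1.8 = 54.06) won't mimic when 54.06 ≥ 102 − 8.3·a*, i.e. a* ≥ 5.78.
Low-quality type (on-path payoff 49) won't mimic when 49 ≥ 102 − 10.5·a*, i.e. a* ≥ 5.05.
Both must hold, so a* = max(5.05, 5.78) = 5.78. The mid-quality type's constraint binds.

5.78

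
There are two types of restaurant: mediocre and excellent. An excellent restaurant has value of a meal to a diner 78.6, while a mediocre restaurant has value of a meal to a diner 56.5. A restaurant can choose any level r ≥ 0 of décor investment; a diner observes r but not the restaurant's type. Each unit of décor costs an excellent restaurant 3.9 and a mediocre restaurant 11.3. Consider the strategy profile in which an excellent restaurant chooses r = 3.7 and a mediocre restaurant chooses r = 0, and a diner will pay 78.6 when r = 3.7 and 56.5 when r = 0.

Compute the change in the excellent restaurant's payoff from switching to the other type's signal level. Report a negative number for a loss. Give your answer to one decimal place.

-7.7

Playing r = 3.7 the excellent restaurant receives 78.6 − 3.9 × 3.7 = 64.17.
Deviating to r = 0 yields 56.5 instead.
Gain from deviating: 56.5 − 64.17 = -7.67, i.e. -7.7 to one decimal place.
The gain is negative, so the excellent type's incentive-compatibility constraint is satisfied.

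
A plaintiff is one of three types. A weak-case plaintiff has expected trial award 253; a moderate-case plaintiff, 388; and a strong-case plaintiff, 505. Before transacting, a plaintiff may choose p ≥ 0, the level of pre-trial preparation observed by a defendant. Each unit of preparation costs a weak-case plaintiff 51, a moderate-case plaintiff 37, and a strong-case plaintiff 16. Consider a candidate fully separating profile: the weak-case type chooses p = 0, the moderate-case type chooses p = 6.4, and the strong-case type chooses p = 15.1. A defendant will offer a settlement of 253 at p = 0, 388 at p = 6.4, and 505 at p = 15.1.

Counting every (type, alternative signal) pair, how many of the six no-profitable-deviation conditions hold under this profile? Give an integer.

Strong-case (own payoff 505 − 16×15.1 = 263.4): to p=0 gives 253 → no gain ✓; to p=6.4 gives 388 − 16×6.4 = 285.6 → profitable ✗.
Weak-case (own payoff 253): to p=6.4 gives 388 − 51×6.4 = 61.6 → no gain ✓; to p=15.1 gives 505 − 51×15.1 = -265.1 → no gain ✓.
Moderate-case (own payoff 388 − 37×6.4 = 151.2): to p=0 gives 253 → profitable ✗; to p=15.1 gives 505 − 37×15.1 = -53.7 → no gain ✓.
4 of the 6 constraints hold; not an equilibrium.

4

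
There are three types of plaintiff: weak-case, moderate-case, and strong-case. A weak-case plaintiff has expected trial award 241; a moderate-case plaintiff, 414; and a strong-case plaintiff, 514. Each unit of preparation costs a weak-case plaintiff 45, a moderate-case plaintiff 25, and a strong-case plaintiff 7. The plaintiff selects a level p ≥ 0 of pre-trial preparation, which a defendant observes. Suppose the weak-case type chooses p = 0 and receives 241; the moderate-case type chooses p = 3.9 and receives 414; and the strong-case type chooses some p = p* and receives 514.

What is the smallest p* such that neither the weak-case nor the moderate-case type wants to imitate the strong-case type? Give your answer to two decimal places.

Moderate-case type (on-path payoff 414 − 25×3.9 = 316.5) won't mimic when 316.5 ≥ 514 − 25·p*, i.e. p* ≥ 7.90.
Weak-case type (on-path payoff 241) won't mimic when 241 ≥ 514 − 45·p*, i.e. p* ≥ 6.07.
Both must hold, so p* = max(6.07, 7.90) = 7.90. The moderate-case type's constraint binds.

7.90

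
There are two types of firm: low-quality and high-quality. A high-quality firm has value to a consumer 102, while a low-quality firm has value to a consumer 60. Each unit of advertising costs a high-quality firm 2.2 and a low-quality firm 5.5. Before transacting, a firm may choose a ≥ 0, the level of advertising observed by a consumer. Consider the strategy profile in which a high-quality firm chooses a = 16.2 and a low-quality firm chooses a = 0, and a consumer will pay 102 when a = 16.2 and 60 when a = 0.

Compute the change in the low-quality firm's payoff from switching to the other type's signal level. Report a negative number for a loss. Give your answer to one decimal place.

-47.1

Playing a = 0 the low-quality firm receives 60.
Deviating to a = 16.2 brings payment 102 at cost 5.5 × 16.2 = 89.1, netting 12.9.
Gain from deviating: 12.9 − 60 = -47.1.
The gain is negative, so the low-quality type's incentive-compatibility constraint is satisfied.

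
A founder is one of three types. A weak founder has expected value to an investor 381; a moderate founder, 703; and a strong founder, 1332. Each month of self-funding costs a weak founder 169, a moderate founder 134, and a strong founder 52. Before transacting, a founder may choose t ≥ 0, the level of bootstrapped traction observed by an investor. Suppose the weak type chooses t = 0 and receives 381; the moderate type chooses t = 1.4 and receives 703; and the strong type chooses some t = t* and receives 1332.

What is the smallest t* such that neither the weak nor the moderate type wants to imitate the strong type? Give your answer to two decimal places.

Moderate type (on-path payoff 703 − 134×1.4 = 515.4) won't mimic when 515.4 ≥ 1332 − 134·t*, i.e. t* ≥ 6.09.
Weak type (on-path payoff 381) won't mimic when 381 ≥ 1332 − 169·t*, i.e. t* ≥ 5.63.
Both must hold, so t* = max(5.63, 6.09) = 6.09. The moderate type's constraint binds.

6.09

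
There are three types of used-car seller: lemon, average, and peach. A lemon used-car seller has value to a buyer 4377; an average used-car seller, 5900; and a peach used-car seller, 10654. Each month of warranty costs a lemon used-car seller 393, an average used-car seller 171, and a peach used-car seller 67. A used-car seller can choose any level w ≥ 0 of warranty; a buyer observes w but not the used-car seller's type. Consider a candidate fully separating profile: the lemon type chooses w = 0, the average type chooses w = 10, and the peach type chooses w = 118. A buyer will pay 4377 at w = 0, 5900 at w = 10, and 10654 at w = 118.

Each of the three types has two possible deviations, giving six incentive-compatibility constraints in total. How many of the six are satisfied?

3

Peach (own payoff 10654 − 67×118 = 2748): to w=0 gives 4377 → profitable ✗; to w=10 gives 5900 − 67×10 = 5230 → profitable ✗.
Lemon (own payoff 4377): to w=10 gives 5900 − 393×10 = 1970 → no gain ✓; to w=118 gives 10654 − 393×118 = -35720 → no gain ✓.
Average (own payoff 5900 − 171×10 = 4190): to w=0 gives 4377 → profitable ✗; to w=118 gives 10654 − 171×118 = -9524 → no gain ✓.
3 of the 6 constraints hold; not an equilibrium.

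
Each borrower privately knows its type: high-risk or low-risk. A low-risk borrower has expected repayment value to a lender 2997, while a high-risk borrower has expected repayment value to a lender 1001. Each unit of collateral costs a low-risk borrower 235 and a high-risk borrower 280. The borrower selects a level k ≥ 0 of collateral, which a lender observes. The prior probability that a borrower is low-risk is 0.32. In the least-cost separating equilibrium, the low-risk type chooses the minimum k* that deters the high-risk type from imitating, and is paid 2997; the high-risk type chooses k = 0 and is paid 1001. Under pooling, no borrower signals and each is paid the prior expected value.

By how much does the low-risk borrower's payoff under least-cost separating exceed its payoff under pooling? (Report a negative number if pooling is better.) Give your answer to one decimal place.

-317.9

Least-cost separating signal: k* solves 1001 = 2997 − 280·k*, so k* = (2997 − 1001)/280 ≈ 7.1286.
Low-risk type's separating payoff: 2997 − 235 × k* = 2997 − 235 × (2997 − 1001)/280 = 2997 − 469060/280 ≈ 1321.786.
Pooling payoff: 0.32 × 2997 + 0.68 × 1001 = 1639.72.
Difference: 1321.786 − 1639.72 = -317.934, i.e. -317.9 to one decimal place.
The low-risk type would prefer the pooling outcome.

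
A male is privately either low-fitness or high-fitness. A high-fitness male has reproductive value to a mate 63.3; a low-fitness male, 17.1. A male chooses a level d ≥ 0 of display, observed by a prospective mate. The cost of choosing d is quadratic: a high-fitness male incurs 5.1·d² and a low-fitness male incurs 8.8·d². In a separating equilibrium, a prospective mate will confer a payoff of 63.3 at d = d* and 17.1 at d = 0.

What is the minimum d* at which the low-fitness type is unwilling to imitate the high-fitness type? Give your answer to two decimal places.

The low-fitness type at d = 0 receives 17.1; imitating at d* yields 63.3 − 8.8·d*².
Indifference: 17.1 = 63.3 − 8.8·d*², so d*² = (63.3 − 17.1) / 8.8 = 5.25.
d* = √5.25 ≈ 2.29.

2.29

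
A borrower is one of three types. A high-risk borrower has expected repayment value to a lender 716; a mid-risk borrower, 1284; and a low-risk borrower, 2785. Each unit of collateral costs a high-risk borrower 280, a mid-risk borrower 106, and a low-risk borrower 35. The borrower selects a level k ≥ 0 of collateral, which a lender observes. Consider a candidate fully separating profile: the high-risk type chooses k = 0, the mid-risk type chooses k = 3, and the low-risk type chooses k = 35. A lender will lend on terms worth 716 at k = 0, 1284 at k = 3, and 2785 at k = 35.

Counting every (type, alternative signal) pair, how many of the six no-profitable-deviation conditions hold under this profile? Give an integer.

Mid-risk (own payoff 1284 − 106×3 = 966): to k=0 gives 716 → no gain ✓; to k=35 gives 2785 − 106×35 = -925 → no gain ✓.
Low-risk (own payoff 2785 − 35×35 = 1560): to k=0 gives 716 → no gain ✓; to k=3 gives 1284 − 35×3 = 1179 → no gain ✓.
High-risk (own payoff 716): to k=3 gives 1284 − 280×3 = 444 → no gain ✓; to k=35 gives 2785 − 280×35 = -7015 → no gain ✓.
6 of the 6 constraints hold; this profile is a separating equilibrium.

6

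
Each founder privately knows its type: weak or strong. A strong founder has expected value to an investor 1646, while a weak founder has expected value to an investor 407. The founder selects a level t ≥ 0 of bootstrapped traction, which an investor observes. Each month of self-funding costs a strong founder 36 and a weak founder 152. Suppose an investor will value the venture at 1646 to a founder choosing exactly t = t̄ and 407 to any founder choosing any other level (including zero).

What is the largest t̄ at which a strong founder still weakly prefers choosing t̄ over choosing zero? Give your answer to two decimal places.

Choosing t̄ yields the strong type 1646 − 36·t̄; choosing zero yields 407.
The strong type is indifferent at 1646 − 36·t̄ = 407, i.e. t̄ = (1646 − 407) / 36 ≈ 34.42.
For any t̄ above 34.42 the strong type would rather pool at zero, so separation collapses.

34.42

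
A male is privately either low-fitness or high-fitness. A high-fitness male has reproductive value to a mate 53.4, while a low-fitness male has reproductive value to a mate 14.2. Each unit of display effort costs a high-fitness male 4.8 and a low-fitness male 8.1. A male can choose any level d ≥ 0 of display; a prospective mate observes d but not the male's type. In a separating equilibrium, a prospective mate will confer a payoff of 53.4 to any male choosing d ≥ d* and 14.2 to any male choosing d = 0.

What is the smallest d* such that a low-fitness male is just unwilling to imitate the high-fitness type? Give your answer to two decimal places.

A low-fitness male choosing d = 0 receives 14.2.
Imitating at d* instead would pay 53.4 at cost 8.1·d*, netting 53.4 − 8.1·d*.
Indifference: 14.2 = 53.4 − 8.1·d*, so d* = (53.4 − 14.2) / 8.1 ≈ 4.84.
At d* the low-fitness type's incentive constraint just binds; the high-fitness type strictly prefers d* since its per-unit cost is lower.

4.84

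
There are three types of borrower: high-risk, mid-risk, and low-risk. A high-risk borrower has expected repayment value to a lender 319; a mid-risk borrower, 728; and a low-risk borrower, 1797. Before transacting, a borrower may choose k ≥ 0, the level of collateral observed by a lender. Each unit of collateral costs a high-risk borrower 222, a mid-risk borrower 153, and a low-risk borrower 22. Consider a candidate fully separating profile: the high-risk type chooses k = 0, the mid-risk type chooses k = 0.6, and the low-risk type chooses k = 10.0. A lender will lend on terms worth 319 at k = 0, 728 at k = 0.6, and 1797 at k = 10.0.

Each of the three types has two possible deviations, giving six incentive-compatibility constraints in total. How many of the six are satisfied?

5

Mid-risk (own payoff 728 − 153×0.6 = 636.2): to k=0 gives 319 → no gain ✓; to k=10.0 gives 1797 − 153×10.0 = 267 → no gain ✓.
High-risk (own payoff 319): to k=0.6 gives 728 − 222×0.6 = 594.8 → profitable ✗; to k=10.0 gives 1797 − 222×10.0 = -423 → no gain ✓.
Low-risk (own payoff 1797 − 22×10.0 = 1577): to k=0 gives 319 → no gain ✓; to k=0.6 gives 728 − 22×0.6 = 714.8 → no gain ✓.
5 of the 6 constraints hold; not an equilibrium.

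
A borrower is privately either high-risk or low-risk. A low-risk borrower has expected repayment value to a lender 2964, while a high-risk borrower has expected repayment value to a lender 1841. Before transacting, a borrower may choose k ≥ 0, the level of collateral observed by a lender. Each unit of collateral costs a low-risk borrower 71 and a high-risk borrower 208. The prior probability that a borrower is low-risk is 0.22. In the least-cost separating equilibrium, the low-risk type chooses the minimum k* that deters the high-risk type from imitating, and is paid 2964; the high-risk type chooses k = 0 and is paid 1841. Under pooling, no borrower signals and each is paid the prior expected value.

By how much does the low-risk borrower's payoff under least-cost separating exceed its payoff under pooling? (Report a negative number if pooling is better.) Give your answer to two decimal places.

492.61

Least-cost separating signal: k* solves 1841 = 2964 − 208·k*, so k* = (2964 − 1841)/208 ≈ 5.3990.
Low-risk type's separating payoff: 2964 − 71 × k* = 2964 − 71 × (2964 − 1841)/208 = 2964 − 79733/208 ≈ 2580.6683.
Pooling payoff: 0.22 × 2964 + 0.78 × 1841 = 2088.06.
Difference: 2580.6683 − 2088.06 = 492.6083, i.e. 492.61 to two decimal places.
The low-risk type prefers to separate.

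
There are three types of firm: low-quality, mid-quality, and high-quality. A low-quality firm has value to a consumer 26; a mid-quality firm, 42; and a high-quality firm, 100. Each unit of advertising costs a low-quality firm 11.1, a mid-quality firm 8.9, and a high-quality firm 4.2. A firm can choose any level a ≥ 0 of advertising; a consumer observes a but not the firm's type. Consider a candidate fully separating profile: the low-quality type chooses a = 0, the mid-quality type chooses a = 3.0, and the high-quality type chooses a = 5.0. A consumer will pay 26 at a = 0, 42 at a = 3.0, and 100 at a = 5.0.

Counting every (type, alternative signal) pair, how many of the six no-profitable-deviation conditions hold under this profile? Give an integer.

Low-quality (own payoff 26): to a=3.0 gives 42 − 11.1×3.0 = 8.7 → no gain ✓; to a=5.0 gives 100 − 11.1×5.0 = 44.5 → profitable ✗.
High-quality (own payoff 100 − 4.2×5.0 = 79): to a=0 gives 26 → no gain ✓; to a=3.0 gives 42 − 4.2×3.0 = 29.4 → no gain ✓.
Mid-quality (own payoff 42 − 8.9×3.0 = 15.3): to a=0 gives 26 → profitable ✗; to a=5.0 gives 100 − 8.9×5.0 = 55.5 → profitable ✗.
3 of the 6 constraints hold; not an equilibrium.

3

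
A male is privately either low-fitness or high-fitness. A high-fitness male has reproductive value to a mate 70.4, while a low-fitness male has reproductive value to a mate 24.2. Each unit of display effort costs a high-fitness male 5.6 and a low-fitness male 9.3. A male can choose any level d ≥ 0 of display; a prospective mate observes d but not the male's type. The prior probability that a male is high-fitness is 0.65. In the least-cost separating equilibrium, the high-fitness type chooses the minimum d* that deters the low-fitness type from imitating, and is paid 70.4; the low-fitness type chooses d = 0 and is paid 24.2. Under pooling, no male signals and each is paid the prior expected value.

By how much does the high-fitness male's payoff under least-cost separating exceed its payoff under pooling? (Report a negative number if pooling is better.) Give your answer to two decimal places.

Least-cost separating signal: d* solves 24.2 = 70.4 − 9.3·d*, so d* = (70.4 − 24.2)/9.3 ≈ 4.9677.
High-fitness type's separating payoff: 70.4 − 5.6 × d* = 70.4 − 5.6 × (70.4 − 24.2)/9.3 = 70.4 − 258.72/9.3 ≈ 42.5806.
Pooling payoff: 0.65 × 70.4 + 0.35 × 24.2 = 54.23.
Difference: 42.5806 − 54.23 = -11.6494, i.e. -11.65 to two decimal places.
The high-fitness type would prefer the pooling outcome.

-11.65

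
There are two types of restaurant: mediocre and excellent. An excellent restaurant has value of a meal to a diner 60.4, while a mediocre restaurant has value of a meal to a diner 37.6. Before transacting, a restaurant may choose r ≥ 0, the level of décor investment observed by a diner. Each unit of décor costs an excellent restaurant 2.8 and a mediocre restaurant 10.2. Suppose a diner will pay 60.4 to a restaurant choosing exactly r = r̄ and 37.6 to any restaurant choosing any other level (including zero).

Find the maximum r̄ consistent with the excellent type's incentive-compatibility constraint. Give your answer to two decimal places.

8.14

Choosing r̄ yields the excellent type 60.4 − 2.8·r̄; choosing zero yields 37.6.
The excellent type is indifferent at 60.4 − 2.8·r̄ = 37.6, i.e. r̄ = (60.4 − 37.6) / 2.8 ≈ 8.14.
For any r̄ above 8.14 the excellent type would rather pool at zero, so separation collapses.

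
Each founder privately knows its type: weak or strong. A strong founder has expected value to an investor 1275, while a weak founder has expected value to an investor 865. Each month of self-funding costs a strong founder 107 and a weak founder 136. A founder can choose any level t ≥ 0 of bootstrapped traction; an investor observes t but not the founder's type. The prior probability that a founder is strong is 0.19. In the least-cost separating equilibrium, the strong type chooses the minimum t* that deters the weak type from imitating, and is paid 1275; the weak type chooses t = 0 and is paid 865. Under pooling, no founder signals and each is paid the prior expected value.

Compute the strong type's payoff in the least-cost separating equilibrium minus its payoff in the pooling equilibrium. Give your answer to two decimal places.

Least-cost separating signal: t* solves 865 = 1275 − 136·t*, so t* = (1275 − 865)/136 ≈ 3.0147.
Strong type's separating payoff: 1275 − 107 × t* = 1275 − 107 × (1275 − 865)/136 = 1275 − 43870/136 ≈ 952.4265.
Pooling payoff: 0.19 × 1275 + 0.81 × 865 = 942.9.
Difference: 952.4265 − 942.9 = 9.5265, i.e. 9.53 to two decimal places.
The strong type prefers to separate.

9.53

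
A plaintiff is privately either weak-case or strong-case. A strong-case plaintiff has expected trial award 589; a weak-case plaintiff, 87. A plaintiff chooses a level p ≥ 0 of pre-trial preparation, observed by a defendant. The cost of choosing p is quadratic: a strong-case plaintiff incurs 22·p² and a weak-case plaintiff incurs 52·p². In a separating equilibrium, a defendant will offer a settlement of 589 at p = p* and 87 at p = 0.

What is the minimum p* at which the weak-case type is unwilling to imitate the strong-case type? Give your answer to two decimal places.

3.11

The weak-case type at p = 0 receives 87; imitating at p* yields 589 − 52·p*².
Indifference: 87 = 589 − 52·p*², so p*² = (589 − 87) / 52 ≈ 9.6538.
p* = √9.6538 ≈ 3.11.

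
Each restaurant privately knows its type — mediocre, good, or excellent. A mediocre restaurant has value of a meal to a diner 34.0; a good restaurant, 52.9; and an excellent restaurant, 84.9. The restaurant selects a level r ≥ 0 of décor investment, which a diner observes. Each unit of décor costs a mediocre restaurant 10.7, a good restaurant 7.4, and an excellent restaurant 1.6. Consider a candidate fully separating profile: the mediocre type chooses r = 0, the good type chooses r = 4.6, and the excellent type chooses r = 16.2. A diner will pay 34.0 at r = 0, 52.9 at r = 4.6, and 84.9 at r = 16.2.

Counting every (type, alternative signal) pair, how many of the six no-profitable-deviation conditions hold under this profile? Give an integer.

5

Excellent (own payoff 84.9 − 1.6×16.2 = 58.98): to r=0 gives 34.0 → no gain ✓; to r=4.6 gives 52.9 − 1.6×4.6 = 45.54 → no gain ✓.
Good (own payoff 52.9 − 7.4×4.6 = 18.86): to r=0 gives 34.0 → profitable ✗; to r=16.2 gives 84.9 − 7.4×16.2 = -34.98 → no gain ✓.
Mediocre (own payoff 34.0): to r=4.6 gives 52.9 − 10.7×4.6 = 3.68 → no gain ✓; to r=16.2 gives 84.9 − 10.7×16.2 = -88.44 → no gain ✓.
5 of the 6 constraints hold; not an equilibrium.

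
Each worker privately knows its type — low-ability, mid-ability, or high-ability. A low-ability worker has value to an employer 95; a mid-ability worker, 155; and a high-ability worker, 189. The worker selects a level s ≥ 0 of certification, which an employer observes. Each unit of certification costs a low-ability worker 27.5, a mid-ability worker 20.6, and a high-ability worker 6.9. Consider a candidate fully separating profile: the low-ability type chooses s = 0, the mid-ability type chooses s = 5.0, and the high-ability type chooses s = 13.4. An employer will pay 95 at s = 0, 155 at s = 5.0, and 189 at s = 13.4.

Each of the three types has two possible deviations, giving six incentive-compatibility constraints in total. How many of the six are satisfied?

Mid-ability (own payoff 155 − 20.6×5.0 = 52): to s=0 gives 95 → profitable ✗; to s=13.4 gives 189 − 20.6×13.4 = -87.04 → no gain ✓.
Low-ability (own payoff 95): to s=5.0 gives 155 − 27.5×5.0 = 17.5 → no gain ✓; to s=13.4 gives 189 − 27.5×13.4 = -179.5 → no gain ✓.
High-ability (own payoff 189 − 6.9×13.4 = 96.54): to s=0 gives 95 → no gain ✓; to s=5.0 gives 155 − 6.9×5.0 = 120.5 → profitable ✗.
4 of the 6 constraints hold; not an equilibrium.

4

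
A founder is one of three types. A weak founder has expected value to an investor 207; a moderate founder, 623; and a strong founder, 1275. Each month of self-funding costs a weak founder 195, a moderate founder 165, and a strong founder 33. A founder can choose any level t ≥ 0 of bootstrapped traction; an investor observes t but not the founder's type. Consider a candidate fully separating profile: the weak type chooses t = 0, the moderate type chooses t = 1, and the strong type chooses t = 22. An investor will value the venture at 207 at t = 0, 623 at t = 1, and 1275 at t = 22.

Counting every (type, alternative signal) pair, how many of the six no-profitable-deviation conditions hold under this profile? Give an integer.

Strong (own payoff 1275 − 33×22 = 549): to t=0 gives 207 → no gain ✓; to t=1 gives 623 − 33×1 = 590 → profitable ✗.
Moderate (own payoff 623 − 165×1 = 458): to t=0 gives 207 → no gain ✓; to t=22 gives 1275 − 165×22 = -2355 → no gain ✓.
Weak (own payoff 207): to t=1 gives 623 − 195×1 = 428 → profitable ✗; to t=22 gives 1275 − 195×22 = -3015 → no gain ✓.
4 of the 6 constraints hold; not an equilibrium.

4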